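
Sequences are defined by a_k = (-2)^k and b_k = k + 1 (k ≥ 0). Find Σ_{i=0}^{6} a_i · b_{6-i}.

31

Write out a_i and b_{6-i} for i = 0,…,6 and sum the products.
Σ = 1·7 − 2·6 + 4·5 − 8·4 + 16·3 − 32·2 + 64·1 = 31.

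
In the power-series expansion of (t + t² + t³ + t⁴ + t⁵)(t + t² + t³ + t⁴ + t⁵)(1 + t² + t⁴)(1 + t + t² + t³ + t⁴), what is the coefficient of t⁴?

(t + t² + t³ + t⁴ + t⁵) has coefficients 0,1,1,1,1 for degrees 0…4.
(t + t² + t³ + t⁴ + t⁵) has coefficients 0,1,1,1,1 for degrees 0…4.
Multiplying by (1 + t² + t⁴) gives running coefficients 0,1,1,2,2 for degrees 0…4.
Finally multiplying by (1 + t + t² + t³ + t⁴), the product of all factors after the first has coefficients 0,1,2,4,6 for degrees 0…4.
[t⁴] = 1·4 + 1·2 + 1·1 + 1·0 = 7.

7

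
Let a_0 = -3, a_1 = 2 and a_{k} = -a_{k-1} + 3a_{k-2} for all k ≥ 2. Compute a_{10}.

The ordinary generating function has denominator 1 + q - 3q^2.
Iterating the recurrence: a_0,…,a_{10} = -3, 2, -11, 17, -50, 101, -251, 554, -1307, 2969, -6890.

-6890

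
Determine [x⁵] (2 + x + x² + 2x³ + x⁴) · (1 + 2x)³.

38

(2 + x + x² + 2x³ + x⁴) has coefficients 2,1,1,2,1 for degrees 0…4.
(1 + 2x)³ has coefficients 1,6,12,8,0,0 for degrees 0…5.
[x⁵] = 2·0 + 1·0 + 1·8 + 2·12 + 1·6 = 38.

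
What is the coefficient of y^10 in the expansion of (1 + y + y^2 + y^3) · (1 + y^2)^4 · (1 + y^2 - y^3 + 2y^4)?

(1 + y + y^2 + y^3) has coefficients 1,1,1,1 for degrees 0…3.
(1 + y^2)^4 has coefficients 1,0,4,0,6,0,4,0,1,0,0 for degrees 0…10.
Finally multiplying by (1 + y^2 - y^3 + 2y^4), the product of all factors after the first has coefficients 1,0,5,-1,12,-4,18,-6,17,-4,9 for degrees 0…10.
[y^10] = 1·9 + 1·(-4) + 1·17 + 1·(-6) = 16.

16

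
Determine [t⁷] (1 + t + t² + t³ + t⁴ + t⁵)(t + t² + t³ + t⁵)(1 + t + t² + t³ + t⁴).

17

(1 + t + t² + t³ + t⁴ + t⁵) has coefficients 1,1,1,1,1,1 for degrees 0…5.
(t + t² + t³ + t⁵) has coefficients 0,1,1,1,0,1,0,0 for degrees 0…7.
Finally multiplying by (1 + t + t² + t³ + t⁴), the product of all factors after the first has coefficients 0,1,2,3,3,4,3,2 for degrees 0…7.
[t⁷] = 1·2 + 1·3 + 1·4 + 1·3 + 1·3 + 1·2 = 17.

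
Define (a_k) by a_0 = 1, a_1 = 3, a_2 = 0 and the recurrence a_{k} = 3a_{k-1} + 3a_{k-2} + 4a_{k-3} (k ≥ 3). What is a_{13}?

The ordinary generating function has denominator 1 - 3z - 3z^2 - 4z^3.
Iterating the recurrence: a_0,…,a_{13} = 1, 3, 0, 13, 51, 192, 781, 3123, 12480, 49933, 199731, 798912, 3195661, 12782643.

12782643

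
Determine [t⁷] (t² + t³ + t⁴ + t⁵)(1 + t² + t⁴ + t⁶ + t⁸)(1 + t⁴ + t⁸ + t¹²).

3

(t² + t³ + t⁴ + t⁵) has coefficients 0,0,1,1,1,1 for degrees 0…5.
(1 + t² + t⁴ + t⁶ + t⁸) has coefficients 1,0,1,0,1,0,1,0 for degrees 0…7.
Finally multiplying by (1 + t⁴ + t⁸ + t¹²), the product of all factors after the first has coefficients 1,0,1,0,2,0,2,0 for degrees 0…7.
[t⁷] = 1·0 + 1·2 + 1·0 + 1·1 = 3.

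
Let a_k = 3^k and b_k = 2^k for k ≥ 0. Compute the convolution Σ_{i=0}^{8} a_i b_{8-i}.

19171

Write out a_i and b_{8-i} for i = 0,…,8 and sum the products.
Σ = 1·256 + 3·128 + 9·64 + 27·32 + 81·16 + 243·8 + 729·4 + 2187·2 + 6561·1 = 19171.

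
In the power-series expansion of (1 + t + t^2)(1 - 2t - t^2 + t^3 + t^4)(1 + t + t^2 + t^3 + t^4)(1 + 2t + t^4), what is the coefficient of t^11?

4

(1 + t + t^2) has coefficients 1,1,1 for degrees 0…2.
(1 - 2t - t^2 + t^3 + t^4) has coefficients 1,-2,-1,1,1,0,0,0,0,0,0,0 for degrees 0…11.
Multiplying by (1 + t + t^2 + t^3 + t^4) gives running coefficients 1,-1,-2,-1,0,-1,1,2,1,0,0,0 for degrees 0…11.
Finally multiplying by (1 + 2t + t^4), the product of all factors after the first has coefficients 1,1,-4,-5,-1,-2,-3,3,5,1,1,2 for degrees 0…11.
[t^11] = 1·2 + 1·1 + 1·1 = 4.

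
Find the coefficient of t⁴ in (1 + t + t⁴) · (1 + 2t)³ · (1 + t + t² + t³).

(1 + t + t⁴) has coefficients 1,1,0,0,1 for degrees 0…4.
(1 + 2t)³ has coefficients 1,6,12,8,0 for degrees 0…4.
Finally multiplying by (1 + t + t² + t³), the product of all factors after the first has coefficients 1,7,19,27,26 for degrees 0…4.
[t⁴] = 1·26 + 1·27 + 1·1 = 54.

54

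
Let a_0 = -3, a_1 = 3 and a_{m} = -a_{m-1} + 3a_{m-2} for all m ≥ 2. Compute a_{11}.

18480

The ordinary generating function has denominator 1 + x - 3x^2.
Iterating the recurrence: a_0,…,a_{11} = -3, 3, -12, 21, -57, 120, -291, 651, -1524, 3477, -8049, 18480.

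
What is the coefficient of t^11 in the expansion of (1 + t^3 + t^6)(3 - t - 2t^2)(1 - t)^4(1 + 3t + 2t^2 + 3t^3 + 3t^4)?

-5

(1 + t^3 + t^6) has coefficients 1,0,0,1,0,0,1 for degrees 0…6.
(3 - t - 2t^2) has coefficients 3,-1,-2,0,0,0,0,0,0,0,0,0 for degrees 0…11.
Multiplying by (1 - t)^4 gives running coefficients 3,-13,20,-10,-5,7,-2,0,0,0,0,0 for degrees 0…11.
Finally multiplying by (1 + 3t + 2t^2 + 3t^3 + 3t^4), the product of all factors after the first has coefficients 3,-4,-13,33,-25,-7,39,-37,2,15,-6,0 for degrees 0…11.
[t^11] = 1·0 + 1·2 + 1·(-7) = -5.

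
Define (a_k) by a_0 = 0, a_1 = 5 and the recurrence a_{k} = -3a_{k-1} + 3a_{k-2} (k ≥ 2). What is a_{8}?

-46575

The ordinary generating function has denominator 1 + 3y - 3y^2.
Iterating the recurrence: a_0,…,a_{8} = 0, 5, -15, 60, -225, 855, -3240, 12285, -46575.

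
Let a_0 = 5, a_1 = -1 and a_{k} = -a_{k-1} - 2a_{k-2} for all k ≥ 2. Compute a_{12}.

-185

The ordinary generating function has denominator 1 + z + 2z^2.
Iterating the recurrence: a_0,…,a_{12} = 5, -1, -9, 11, 7, -29, 15, 43, -73, -13, 159, -133, -185.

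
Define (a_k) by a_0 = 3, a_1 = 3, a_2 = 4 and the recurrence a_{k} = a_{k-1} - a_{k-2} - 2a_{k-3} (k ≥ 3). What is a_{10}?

-179

The ordinary generating function has denominator 1 - t + t^2 + 2t^3.
Iterating the recurrence: a_0,…,a_{10} = 3, 3, 4, -5, -15, -18, 7, 55, 84, 15, -179.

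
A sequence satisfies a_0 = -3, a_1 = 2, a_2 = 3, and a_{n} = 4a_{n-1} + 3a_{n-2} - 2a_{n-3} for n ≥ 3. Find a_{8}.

44457

The ordinary generating function has denominator 1 - 4x - 3x^2 + 2x^3.
Iterating the recurrence: a_0,…,a_{8} = -3, 2, 3, 24, 101, 470, 2135, 9748, 44457.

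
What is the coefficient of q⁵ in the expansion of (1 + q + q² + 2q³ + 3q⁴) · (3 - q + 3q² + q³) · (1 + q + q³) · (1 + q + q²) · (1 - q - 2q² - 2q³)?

(1 + q + q² + 2q³ + 3q⁴) has coefficients 1,1,1,2,3 for degrees 0…4.
(3 - q + 3q² + q³) has coefficients 3,-1,3,1,0,0 for degrees 0…5.
Multiplying by (1 + q + q³) gives running coefficients 3,2,2,7,0,3 for degrees 0…5.
Multiplying by (1 + q + q²) gives running coefficients 3,5,7,11,9,10 for degrees 0…5.
Finally multiplying by (1 - q - 2q² - 2q³), the product of all factors after the first has coefficients 3,2,-4,-12,-26,-35 for degrees 0…5.
[q⁵] = 1·(-35) + 1·(-26) + 1·(-12) + 2·(-4) + 3·2 = -75.

-75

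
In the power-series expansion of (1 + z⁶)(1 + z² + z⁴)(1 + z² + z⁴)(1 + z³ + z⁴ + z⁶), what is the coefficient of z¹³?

3

(1 + z⁶) has coefficients 1,0,0,0,0,0,1 for degrees 0…6.
(1 + z² + z⁴) has coefficients 1,0,1,0,1,0,0,0,0,0,0,0,0,0 for degrees 0…13.
Multiplying by (1 + z² + z⁴) gives running coefficients 1,0,2,0,3,0,2,0,1,0,0,0,0,0 for degrees 0…13.
Finally multiplying by (1 + z³ + z⁴ + z⁶), the product of all factors after the first has coefficients 1,0,2,1,4,2,5,3,6,2,5,1,3,0 for degrees 0…13.
[z¹³] = 1·0 + 1·3 = 3.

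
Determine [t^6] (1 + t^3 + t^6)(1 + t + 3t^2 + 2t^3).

(1 + t^3 + t^6) has coefficients 1,0,0,1,0,0,1 for degrees 0…6.
(1 + t + 3t^2 + 2t^3) has coefficients 1,1,3,2,0,0,0 for degrees 0…6.
[t^6] = 1·0 + 1·2 + 1·1 = 3.

3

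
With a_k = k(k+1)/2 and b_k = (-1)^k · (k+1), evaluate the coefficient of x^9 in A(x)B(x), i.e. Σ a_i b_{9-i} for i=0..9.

15

Write out a_i and b_{9-i} for i = 0,…,9 and sum the products.
Σ = 0·(-10) + 1·9 + 3·(-8) + 6·7 + 10·(-6) + 15·5 + 21·(-4) + 28·3 + 36·(-2) + 45·1 = 15.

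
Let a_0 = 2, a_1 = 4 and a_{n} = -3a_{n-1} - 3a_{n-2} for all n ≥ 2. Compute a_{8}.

The ordinary generating function has denominator 1 + 3z + 3z^2.
Iterating the recurrence: a_0,…,a_{8} = 2, 4, -18, 42, -72, 90, -54, -108, 486.

486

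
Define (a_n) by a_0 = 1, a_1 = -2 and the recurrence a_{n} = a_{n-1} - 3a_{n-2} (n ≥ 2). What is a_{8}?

31

The ordinary generating function has denominator 1 - t + 3t^2.
Iterating the recurrence: a_0,…,a_{8} = 1, -2, -5, 1, 16, 13, -35, -74, 31.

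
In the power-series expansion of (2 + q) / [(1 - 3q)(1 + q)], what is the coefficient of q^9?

Partial fractions give a closed form: a_n = (7/4)·3^n + (1/4)·(-1)^n.
At n = 9: a_9 = 34445.

34445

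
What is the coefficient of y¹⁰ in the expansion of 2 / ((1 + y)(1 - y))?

2

The denominator gives the recurrence a_n = a_(n−2) for n ≥ 2; the numerator fixes a_0 = 2, a_1 = 0.
Iterating: 2, 0, 2, 0, 2, 0, 2, 0, 2, 0, 2, so a_10 = 2.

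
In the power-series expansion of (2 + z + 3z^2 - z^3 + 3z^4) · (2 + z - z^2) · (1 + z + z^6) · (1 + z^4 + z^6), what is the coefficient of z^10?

9

(2 + z + 3z^2 - z^3 + 3z^4) has coefficients 2,1,3,-1,3 for degrees 0…4.
(2 + z - z^2) has coefficients 2,1,-1,0,0,0,0,0,0,0,0 for degrees 0…10.
Multiplying by (1 + z + z^6) gives running coefficients 2,3,0,-1,0,0,2,1,-1,0,0 for degrees 0…10.
Finally multiplying by (1 + z^4 + z^6), the product of all factors after the first has coefficients 2,3,0,-1,2,3,4,3,-1,-1,2 for degrees 0…10.
[z^10] = 2·2 + 1·(-1) + 3·(-1) − 1·3 + 3·4 = 9.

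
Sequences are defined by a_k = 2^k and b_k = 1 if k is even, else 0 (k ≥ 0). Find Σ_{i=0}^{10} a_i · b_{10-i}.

The convolution is the x^10 coefficient of A(x)B(x).
Σ = 1·1 + 2·0 + 4·1 + 8·0 + 16·1 + 32·0 + 64·1 + 128·0 + 256·1 + 512·0 + 1024·1 = 1365.

1365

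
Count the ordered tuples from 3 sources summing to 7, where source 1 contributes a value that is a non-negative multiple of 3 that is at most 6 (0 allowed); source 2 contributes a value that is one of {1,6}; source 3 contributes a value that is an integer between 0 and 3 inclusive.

The generating function for the choices is (1 + x^3 + x^6)·(x + x^6)·(1 + x + x^2 + x^3); the count is [x^7].
(1 + x^3 + x^6) has coefficients 1,0,0,1,0,0,1 for degrees 0…6.
(x + x^6) has coefficients 0,1,0,0,0,0,1,0 for degrees 0…7.
Finally multiplying by (1 + x + x^2 + x^3), the product of all factors after the first has coefficients 0,1,1,1,1,0,1,1 for degrees 0…7.
[x^7] = 1·1 + 1·1 + 1·1 = 3.

3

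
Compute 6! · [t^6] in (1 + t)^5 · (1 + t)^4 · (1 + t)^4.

1235520

The EGF product rule gives c_6 = Σ_{k_1+k_2+k_3=6} C(6; k_1,k_2,k_3) · ∏ g_i(k_i), where (1+t)^5 gives the falling factorial (5)_k; (1+t)^4 gives the falling factorial (4)_k; (1+t)^4 gives the falling factorial (4)_k.
g_1(k) for k = 0…6: 1, 5, 20, 60, 120, 120, 0.
g_2(k) for k = 0…6: 1, 4, 12, 24, 24, 0, 0.
g_3(k) for k = 0…6: 1, 4, 12, 24, 24, 0, 0.
First combine the last two factors: h(k) = Σ_j C(k,j)·g_2(j)·g_3(k−j) for k = 0…6: 1, 8, 56, 336, 1680, 6720, 20160.
c_6 = Σ_k C(6,k)·g_1(k)·h(6−k) = 1·1·20160 + 6·5·6720 + 15·20·1680 + 20·60·336 + 15·120·56 + 6·120·8 = 20160 + 201600 + 504000 + 403200 + 100800 + 5760 = 1235520.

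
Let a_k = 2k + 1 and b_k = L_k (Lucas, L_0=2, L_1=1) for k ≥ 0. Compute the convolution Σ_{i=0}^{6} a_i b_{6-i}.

The convolution is the x^6 coefficient of A(x)B(x).
Σ = 1·18 + 3·11 + 5·7 + 7·4 + 9·3 + 11·1 + 13·2 = 178.

178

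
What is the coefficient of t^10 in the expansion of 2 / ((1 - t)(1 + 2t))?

1366

Partial fractions give a closed form: a_n = (2/3)·1^n + (4/3)·(-2)^n.
At n = 10: a_10 = 1366.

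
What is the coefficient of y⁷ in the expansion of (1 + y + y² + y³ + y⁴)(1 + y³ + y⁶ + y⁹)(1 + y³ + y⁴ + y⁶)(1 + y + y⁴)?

16

(1 + y + y² + y³ + y⁴) has coefficients 1,1,1,1,1 for degrees 0…4.
(1 + y³ + y⁶ + y⁹) has coefficients 1,0,0,1,0,0,1,0 for degrees 0…7.
Multiplying by (1 + y³ + y⁴ + y⁶) gives running coefficients 1,0,0,2,1,0,3,1 for degrees 0…7.
Finally multiplying by (1 + y + y⁴), the product of all factors after the first has coefficients 1,1,0,2,4,1,3,6 for degrees 0…7.
[y⁷] = 1·6 + 1·3 + 1·1 + 1·4 + 1·2 = 16.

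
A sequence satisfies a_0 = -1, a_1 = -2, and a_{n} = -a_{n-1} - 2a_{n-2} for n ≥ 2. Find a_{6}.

The ordinary generating function has denominator 1 + x + 2x^2.
Iterating the recurrence: a_0,…,a_{6} = -1, -2, 4, 0, -8, 8, 8.

8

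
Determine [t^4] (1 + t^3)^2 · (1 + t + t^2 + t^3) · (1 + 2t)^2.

(1 + t^3)^2 has coefficients 1,0,0,2,0 for degrees 0…4.
(1 + t + t^2 + t^3) has coefficients 1,1,1,1,0 for degrees 0…4.
Finally multiplying by (1 + 2t)^2, the product of all factors after the first has coefficients 1,5,9,9,8 for degrees 0…4.
[t^4] = 1·8 + 2·5 = 18.

18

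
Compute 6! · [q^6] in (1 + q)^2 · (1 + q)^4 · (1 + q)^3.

60480

The EGF product rule gives c_6 = Σ_{k_1+k_2+k_3=6} C(6; k_1,k_2,k_3) · ∏ g_i(k_i), where (1+q)^2 gives the falling factorial (2)_k; (1+q)^4 gives the falling factorial (4)_k; (1+q)^3 gives the falling factorial (3)_k.
g_1(k) for k = 0…6: 1, 2, 2, 0, 0, 0, 0.
g_2(k) for k = 0…6: 1, 4, 12, 24, 24, 0, 0.
g_3(k) for k = 0…6: 1, 3, 6, 6, 0, 0, 0.
First combine the last two factors: h(k) = Σ_j C(k,j)·g_2(j)·g_3(k−j) for k = 0…6: 1, 7, 42, 210, 840, 2520, 5040.
c_6 = Σ_k C(6,k)·g_1(k)·h(6−k) = 1·1·5040 + 6·2·2520 + 15·2·840 = 5040 + 30240 + 25200 = 60480.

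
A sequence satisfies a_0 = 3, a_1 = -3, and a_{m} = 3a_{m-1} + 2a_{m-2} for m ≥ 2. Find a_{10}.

The ordinary generating function has denominator 1 - 3x - 2x^2.
Iterating the recurrence: a_0,…,a_{10} = 3, -3, -3, -15, -51, -183, -651, -2319, -8259, -29415, -104763.

-104763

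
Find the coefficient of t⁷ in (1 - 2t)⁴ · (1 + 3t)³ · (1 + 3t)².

-2808

(1 - 2t)⁴ has coefficients 1,-8,24,-32,16 for degrees 0…4.
(1 + 3t)³ has coefficients 1,9,27,27,0,0,0,0 for degrees 0…7.
Finally multiplying by (1 + 3t)², the product of all factors after the first has coefficients 1,15,90,270,405,243,0,0 for degrees 0…7.
[t⁷] = 1·0 − 8·0 + 24·243 − 32·405 + 16·270 = -2808.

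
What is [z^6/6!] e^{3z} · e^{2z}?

The EGF product rule gives c_6 = Σ_{k_1+k_2=6} C(6; k_1,k_2) · ∏ g_i(k_i), where e^{3z} gives (3)^k; e^{2z} gives (2)^k.
g_1(k) for k = 0…6: 1, 3, 9, 27, 81, 243, 729.
g_2(k) for k = 0…6: 1, 2, 4, 8, 16, 32, 64.
c_6 = Σ_k C(6,k)·g_1(k)·g_2(6−k) = 1·1·64 + 6·3·32 + 15·9·16 + 20·27·8 + 15·81·4 + 6·243·2 + 1·729·1 = 64 + 576 + 2160 + 4320 + 4860 + 2916 + 729 = 15625.

15625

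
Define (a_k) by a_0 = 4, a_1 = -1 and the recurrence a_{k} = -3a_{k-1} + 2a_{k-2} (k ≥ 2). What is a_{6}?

The ordinary generating function has denominator 1 + 3x - 2x^2.
Iterating the recurrence: a_0,…,a_{6} = 4, -1, 11, -35, 127, -451, 1607.

1607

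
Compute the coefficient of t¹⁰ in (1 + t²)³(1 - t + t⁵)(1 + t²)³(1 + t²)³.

126

(1 + t²)³ has coefficients 1,0,3,0,3,0,1 for degrees 0…6.
(1 - t + t⁵) has coefficients 1,-1,0,0,0,1,0,0,0,0,0 for degrees 0…10.
Multiplying by (1 + t²)³ gives running coefficients 1,-1,3,-3,3,-2,1,2,0,3,0 for degrees 0…10.
Finally multiplying by (1 + t²)³, the product of all factors after the first has coefficients 1,-1,6,-6,15,-14,20,-14,15,0,6 for degrees 0…10.
[t¹⁰] = 1·6 + 3·15 + 3·20 + 1·15 = 126.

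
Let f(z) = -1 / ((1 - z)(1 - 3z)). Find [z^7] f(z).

Partial fractions give a closed form: a_n = (1/2)·1^n + (-3/2)·3^n.
At n = 7: a_7 = -3280.

-3280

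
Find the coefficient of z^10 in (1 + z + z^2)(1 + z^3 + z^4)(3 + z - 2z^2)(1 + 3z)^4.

(1 + z + z^2) has coefficients 1,1,1 for degrees 0…2.
(1 + z^3 + z^4) has coefficients 1,0,0,1,1,0,0,0,0,0,0 for degrees 0…10.
Multiplying by (3 + z - 2z^2) gives running coefficients 3,1,-2,3,4,-1,-2,0,0,0,0 for degrees 0…10.
Finally multiplying by (1 + 3z)^4, the product of all factors after the first has coefficients 3,37,172,357,283,74,364,597,108,-297,-162 for degrees 0…10.
[z^10] = 1·(-162) + 1·(-297) + 1·108 = -351.

-351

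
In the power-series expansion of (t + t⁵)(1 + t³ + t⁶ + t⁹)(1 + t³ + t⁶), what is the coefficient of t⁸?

(t + t⁵) has coefficients 0,1,0,0,0,1 for degrees 0…5.
(1 + t³ + t⁶ + t⁹) has coefficients 1,0,0,1,0,0,1,0,0 for degrees 0…8.
Finally multiplying by (1 + t³ + t⁶), the product of all factors after the first has coefficients 1,0,0,2,0,0,3,0,0 for degrees 0…8.
[t⁸] = 1·0 + 1·2 = 2.

2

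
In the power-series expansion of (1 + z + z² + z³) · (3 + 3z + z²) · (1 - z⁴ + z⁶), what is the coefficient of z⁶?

(1 + z + z² + z³) has coefficients 1,1,1,1 for degrees 0…3.
(3 + 3z + z²) has coefficients 3,3,1,0,0,0,0 for degrees 0…6.
Finally multiplying by (1 - z⁴ + z⁶), the product of all factors after the first has coefficients 3,3,1,0,-3,-3,2 for degrees 0…6.
[z⁶] = 1·2 + 1·(-3) + 1·(-3) + 1·0 = -4.

-4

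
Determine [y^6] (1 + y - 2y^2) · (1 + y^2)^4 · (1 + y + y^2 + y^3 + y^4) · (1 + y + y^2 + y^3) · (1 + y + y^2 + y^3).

(1 + y - 2y^2) has coefficients 1,1,-2 for degrees 0…2.
(1 + y^2)^4 has coefficients 1,0,4,0,6,0,4 for degrees 0…6.
Multiplying by (1 + y + y^2 + y^3 + y^4) gives running coefficients 1,1,5,5,11,10,14 for degrees 0…6.
Multiplying by (1 + y + y^2 + y^3) gives running coefficients 1,2,7,12,22,31,40 for degrees 0…6.
Finally multiplying by (1 + y + y^2 + y^3), the product of all factors after the first has coefficients 1,3,10,22,43,72,105 for degrees 0…6.
[y^6] = 1·105 + 1·72 − 2·43 = 91.

91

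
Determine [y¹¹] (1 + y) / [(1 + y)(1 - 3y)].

177147

Partial fractions give a closed form: a_n = (1)·3^n.
At n = 11: a_11 = 177147.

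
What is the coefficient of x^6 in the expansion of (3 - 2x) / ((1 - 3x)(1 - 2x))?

4847

Partial fractions give a closed form: a_n = (7)·3^n + (-4)·2^n.
At n = 6: a_6 = 4847.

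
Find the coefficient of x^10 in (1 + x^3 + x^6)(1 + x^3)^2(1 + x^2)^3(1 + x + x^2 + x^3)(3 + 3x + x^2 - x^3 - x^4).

(1 + x^3 + x^6) has coefficients 1,0,0,1,0,0,1 for degrees 0…6.
(1 + x^3)^2 has coefficients 1,0,0,2,0,0,1,0,0,0,0 for degrees 0…10.
Multiplying by (1 + x^2)^3 gives running coefficients 1,0,3,2,3,6,2,6,3,2,3 for degrees 0…10.
Multiplying by (1 + x + x^2 + x^3) gives running coefficients 1,1,4,6,8,14,13,17,17,13,14 for degrees 0…10.
Finally multiplying by (3 + 3x + x^2 - x^3 - x^4), the product of all factors after the first has coefficients 3,6,16,30,44,67,79,90,93,80,68 for degrees 0…10.
[x^10] = 1·68 + 1·90 + 1·44 = 202.

202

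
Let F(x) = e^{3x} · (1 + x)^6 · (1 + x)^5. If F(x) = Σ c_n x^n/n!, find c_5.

297738

The EGF product rule gives c_5 = Σ_{k_1+k_2+k_3=5} C(5; k_1,k_2,k_3) · ∏ g_i(k_i), where e^{3x} gives (3)^k; (1+x)^6 gives the falling factorial (6)_k; (1+x)^5 gives the falling factorial (5)_k.
g_1(k) for k = 0…5: 1, 3, 9, 27, 81, 243.
g_2(k) for k = 0…5: 1, 6, 30, 120, 360, 720.
g_3(k) for k = 0…5: 1, 5, 20, 60, 120, 120.
First combine the last two factors: h(k) = Σ_j C(k,j)·g_2(j)·g_3(k−j) for k = 0…5: 1, 11, 110, 990, 7920, 55440.
c_5 = Σ_k C(5,k)·g_1(k)·h(5−k) = 1·1·55440 + 5·3·7920 + 10·9·990 + 10·27·110 + 5·81·11 + 1·243·1 = 55440 + 118800 + 89100 + 29700 + 4455 + 243 = 297738.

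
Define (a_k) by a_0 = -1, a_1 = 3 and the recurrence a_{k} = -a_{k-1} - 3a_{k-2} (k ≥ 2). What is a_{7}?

The ordinary generating function has denominator 1 + y + 3y^2.
Iterating the recurrence: a_0,…,a_{7} = -1, 3, 0, -9, 9, 18, -45, -9.

-9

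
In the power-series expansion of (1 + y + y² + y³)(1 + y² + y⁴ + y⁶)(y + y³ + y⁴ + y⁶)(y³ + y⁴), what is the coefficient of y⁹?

12

(1 + y + y² + y³) has coefficients 1,1,1,1 for degrees 0…3.
(1 + y² + y⁴ + y⁶) has coefficients 1,0,1,0,1,0,1,0,0,0 for degrees 0…9.
Multiplying by (y + y³ + y⁴ + y⁶) gives running coefficients 0,1,0,2,1,2,2,2,2,1 for degrees 0…9.
Finally multiplying by (y³ + y⁴), the product of all factors after the first has coefficients 0,0,0,0,1,1,2,3,3,4 for degrees 0…9.
[y⁹] = 1·4 + 1·3 + 1·3 + 1·2 = 12.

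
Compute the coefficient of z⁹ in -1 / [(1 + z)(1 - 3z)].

The denominator gives the recurrence a_n = 2a_(n−1) + 3a_(n−2) for n ≥ 2; the numerator fixes a_0 = -1, a_1 = -2.
Iterating: -1, -2, -7, -20, -61, -182, -547, -1640, -4921, -14762, so a_9 = -14762.

-14762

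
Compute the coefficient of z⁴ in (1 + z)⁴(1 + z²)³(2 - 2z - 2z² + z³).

-2

(1 + z)⁴ has coefficients 1,4,6,4,1 for degrees 0…4.
(1 + z²)³ has coefficients 1,0,3,0,3 for degrees 0…4.
Finally multiplying by (2 - 2z - 2z² + z³), the product of all factors after the first has coefficients 2,-2,4,-5,0 for degrees 0…4.
[z⁴] = 1·0 + 4·(-5) + 6·4 + 4·(-2) + 1·2 = -2.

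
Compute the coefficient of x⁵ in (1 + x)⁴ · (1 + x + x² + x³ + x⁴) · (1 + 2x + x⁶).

(1 + x)⁴ has coefficients 1,4,6,4,1 for degrees 0…4.
(1 + x + x² + x³ + x⁴) has coefficients 1,1,1,1,1,0 for degrees 0…5.
Finally multiplying by (1 + 2x + x⁶), the product of all factors after the first has coefficients 1,3,3,3,3,2 for degrees 0…5.
[x⁵] = 1·2 + 4·3 + 6·3 + 4·3 + 1·3 = 47.

47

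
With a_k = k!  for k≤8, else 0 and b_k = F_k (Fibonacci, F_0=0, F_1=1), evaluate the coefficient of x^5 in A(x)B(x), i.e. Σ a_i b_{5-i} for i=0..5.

Write out a_i and b_{5-i} for i = 0,…,5 and sum the products.
Σ = 1·5 + 1·3 + 2·2 + 6·1 + 24·1 + 120·0 = 42.

42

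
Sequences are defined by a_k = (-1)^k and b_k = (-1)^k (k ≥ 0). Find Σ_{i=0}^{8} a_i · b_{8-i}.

This is [x^8] in the product of the two ordinary generating functions.
Σ = 1·1 − 1·(-1) + 1·1 − 1·(-1) + 1·1 − 1·(-1) + 1·1 − 1·(-1) + 1·1 = 9.

9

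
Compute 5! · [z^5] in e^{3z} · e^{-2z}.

1

The EGF product rule gives c_5 = Σ_{k_1+k_2=5} C(5; k_1,k_2) · ∏ g_i(k_i), where e^{3z} gives (3)^k; e^{-2z} gives (-2)^k.
g_1(k) for k = 0…5: 1, 3, 9, 27, 81, 243.
g_2(k) for k = 0…5: 1, -2, 4, -8, 16, -32.
c_5 = Σ_k C(5,k)·g_1(k)·g_2(5−k) = 1·1·(-32) + 5·3·16 + 10·9·(-8) + 10·27·4 + 5·81·(-2) + 1·243·1 = −32 + 240 − 720 + 1080 − 810 + 243 = 1.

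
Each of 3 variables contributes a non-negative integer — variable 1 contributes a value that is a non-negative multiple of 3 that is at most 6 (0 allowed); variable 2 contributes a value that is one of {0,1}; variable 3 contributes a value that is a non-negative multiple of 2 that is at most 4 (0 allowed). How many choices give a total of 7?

The generating function for the choices is (1 + z³ + z⁶)·(1 + z)·(1 + z² + z⁴); the count is [z⁷].
(1 + z³ + z⁶) has coefficients 1,0,0,1,0,0,1 for degrees 0…6.
(1 + z) has coefficients 1,1,0,0,0,0,0,0 for degrees 0…7.
Finally multiplying by (1 + z² + z⁴), the product of all factors after the first has coefficients 1,1,1,1,1,1,0,0 for degrees 0…7.
[z⁷] = 1·0 + 1·1 + 1·1 = 2.

2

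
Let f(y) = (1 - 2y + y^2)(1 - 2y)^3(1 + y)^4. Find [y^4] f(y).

-5

(1 - 2y + y^2) has coefficients 1,-2,1 for degrees 0…2.
(1 - 2y)^3 has coefficients 1,-6,12,-8,0 for degrees 0…4.
Finally multiplying by (1 + y)^4, the product of all factors after the first has coefficients 1,-2,-6,8,17 for degrees 0…4.
[y^4] = 1·17 − 2·8 + 1·(-6) = -5.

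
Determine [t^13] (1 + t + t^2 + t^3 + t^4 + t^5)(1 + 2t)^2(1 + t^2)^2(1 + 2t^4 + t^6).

65

(1 + t + t^2 + t^3 + t^4 + t^5) has coefficients 1,1,1,1,1,1 for degrees 0…5.
(1 + 2t)^2 has coefficients 1,4,4,0,0,0,0,0,0,0,0,0,0,0 for degrees 0…13.
Multiplying by (1 + t^2)^2 gives running coefficients 1,4,6,8,9,4,4,0,0,0,0,0,0,0 for degrees 0…13.
Finally multiplying by (1 + 2t^4 + t^6), the product of all factors after the first has coefficients 1,4,6,8,11,12,17,20,24,16,17,4,4,0 for degrees 0…13.
[t^13] = 1·0 + 1·4 + 1·4 + 1·17 + 1·16 + 1·24 = 65.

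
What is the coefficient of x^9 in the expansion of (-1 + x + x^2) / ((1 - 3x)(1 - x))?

-16403

The denominator gives the recurrence a_n = 4a_(n−1) − 3a_(n−2) for n ≥ 3; the numerator fixes a_0 = -1, a_1 = -3, a_2 = -8.
Iterating: -1, -3, -8, -23, -68, -203, -608, -1823, -5468, -16403, so a_9 = -16403.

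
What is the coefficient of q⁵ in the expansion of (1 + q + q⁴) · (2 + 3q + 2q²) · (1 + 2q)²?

(1 + q + q⁴) has coefficients 1,1,0,0,1 for degrees 0…4.
(2 + 3q + 2q²) has coefficients 2,3,2,0,0,0 for degrees 0…5.
Finally multiplying by (1 + 2q)², the product of all factors after the first has coefficients 2,11,22,20,8,0 for degrees 0…5.
[q⁵] = 1·0 + 1·8 + 1·11 = 19.

19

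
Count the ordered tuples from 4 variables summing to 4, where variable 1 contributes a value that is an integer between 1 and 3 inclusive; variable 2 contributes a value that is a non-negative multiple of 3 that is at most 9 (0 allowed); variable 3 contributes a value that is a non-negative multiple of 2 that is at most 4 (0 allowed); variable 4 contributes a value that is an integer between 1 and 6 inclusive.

The generating function for the choices is (y + y² + y³)·(1 + y³ + y⁶ + y⁹)·(1 + y² + y⁴)·(y + y² + y³ + y⁴ + y⁵ + y⁶); the count is [y⁴].
(y + y² + y³) has coefficients 0,1,1,1 for degrees 0…3.
(1 + y³ + y⁶ + y⁹) has coefficients 1,0,0,1,0 for degrees 0…4.
Multiplying by (1 + y² + y⁴) gives running coefficients 1,0,1,1,1 for degrees 0…4.
Finally multiplying by (y + y² + y³ + y⁴ + y⁵ + y⁶), the product of all factors after the first has coefficients 0,1,1,2,3 for degrees 0…4.
[y⁴] = 1·2 + 1·1 + 1·1 = 4.

4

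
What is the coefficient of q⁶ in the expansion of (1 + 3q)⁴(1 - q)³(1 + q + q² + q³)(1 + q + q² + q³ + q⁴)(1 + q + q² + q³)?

(1 + 3q)⁴ has coefficients 1,12,54,108,81 for degrees 0…4.
(1 - q)³ has coefficients 1,-3,3,-1,0,0,0 for degrees 0…6.
Multiplying by (1 + q + q² + q³) gives running coefficients 1,-2,1,0,-1,2,-1 for degrees 0…6.
Multiplying by (1 + q + q² + q³ + q⁴) gives running coefficients 1,-1,0,0,-1,0,1 for degrees 0…6.
Finally multiplying by (1 + q + q² + q³), the product of all factors after the first has coefficients 1,0,0,0,-2,-1,0 for degrees 0…6.
[q⁶] = 1·0 + 12·(-1) + 54·(-2) + 108·0 + 81·0 = -120.

-120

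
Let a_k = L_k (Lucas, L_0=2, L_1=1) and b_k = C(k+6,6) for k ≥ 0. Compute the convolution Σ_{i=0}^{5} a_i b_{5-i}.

Write out a_i and b_{5-i} for i = 0,…,5 and sum the products.
Σ = 2·462 + 1·210 + 3·84 + 4·28 + 7·7 + 11·1 = 1558.

1558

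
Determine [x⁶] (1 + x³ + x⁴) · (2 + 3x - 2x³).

(1 + x³ + x⁴) has coefficients 1,0,0,1,1 for degrees 0…4.
(2 + 3x - 2x³) has coefficients 2,3,0,-2,0,0,0 for degrees 0…6.
[x⁶] = 1·0 + 1·(-2) + 1·0 = -2.

-2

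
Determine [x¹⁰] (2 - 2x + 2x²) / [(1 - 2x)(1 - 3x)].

272490

The denominator gives the recurrence a_n = 5a_(n−1) − 6a_(n−2) for n ≥ 3; the numerator fixes a_0 = 2, a_1 = 8, a_2 = 30.
Iterating: 2, 8, 30, 102, 330, 1038, 3210, 9822, 29850, 90318, 272490, so a_10 = 272490.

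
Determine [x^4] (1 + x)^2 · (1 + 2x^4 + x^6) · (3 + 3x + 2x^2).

(1 + x)^2 has coefficients 1,2,1 for degrees 0…2.
(1 + 2x^4 + x^6) has coefficients 1,0,0,0,2 for degrees 0…4.
Finally multiplying by (3 + 3x + 2x^2), the product of all factors after the first has coefficients 3,3,2,0,6 for degrees 0…4.
[x^4] = 1·6 + 2·0 + 1·2 = 8.

8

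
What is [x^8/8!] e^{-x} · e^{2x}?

The EGF product rule gives c_8 = Σ_{k_1+k_2=8} C(8; k_1,k_2) · ∏ g_i(k_i), where e^{-x} gives (-1)^k; e^{2x} gives (2)^k.
g_1(k) for k = 0…8: 1, -1, 1, -1, 1, -1, 1, -1, 1.
g_2(k) for k = 0…8: 1, 2, 4, 8, 16, 32, 64, 128, 256.
c_8 = Σ_k C(8,k)·g_1(k)·g_2(8−k) = 1·1·256 + 8·(-1)·128 + 28·1·64 + 56·(-1)·32 + 70·1·16 + 56·(-1)·8 + 28·1·4 + 8·(-1)·2 + 1·1·1 = 256 − 1024 + 1792 − 1792 + 1120 − 448 + 112 − 16 + 1 = 1.

1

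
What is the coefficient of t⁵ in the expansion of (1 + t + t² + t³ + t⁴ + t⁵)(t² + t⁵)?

(1 + t + t² + t³ + t⁴ + t⁵) has coefficients 1,1,1,1,1,1 for degrees 0…5.
(t² + t⁵) has coefficients 0,0,1,0,0,1 for degrees 0…5.
[t⁵] = 1·1 + 1·0 + 1·0 + 1·1 + 1·0 + 1·0 = 2.

2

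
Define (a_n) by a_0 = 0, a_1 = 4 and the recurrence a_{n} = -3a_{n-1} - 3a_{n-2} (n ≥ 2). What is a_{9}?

-648

The ordinary generating function has denominator 1 + 3z + 3z^2.
Iterating the recurrence: a_0,…,a_{9} = 0, 4, -12, 24, -36, 36, 0, -108, 324, -648.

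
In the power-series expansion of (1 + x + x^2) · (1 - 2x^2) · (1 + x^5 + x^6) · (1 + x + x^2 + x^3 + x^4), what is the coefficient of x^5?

-3

(1 + x + x^2) has coefficients 1,1,1 for degrees 0…2.
(1 - 2x^2) has coefficients 1,0,-2,0,0,0 for degrees 0…5.
Multiplying by (1 + x^5 + x^6) gives running coefficients 1,0,-2,0,0,1 for degrees 0…5.
Finally multiplying by (1 + x + x^2 + x^3 + x^4), the product of all factors after the first has coefficients 1,1,-1,-1,-1,-1 for degrees 0…5.
[x^5] = 1·(-1) + 1·(-1) + 1·(-1) = -3.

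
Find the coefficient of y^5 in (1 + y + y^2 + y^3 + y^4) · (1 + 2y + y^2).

3

(1 + y + y^2 + y^3 + y^4) has coefficients 1,1,1,1,1 for degrees 0…4.
(1 + 2y + y^2) has coefficients 1,2,1,0,0,0 for degrees 0…5.
[y^5] = 1·0 + 1·0 + 1·0 + 1·1 + 1·2 = 3.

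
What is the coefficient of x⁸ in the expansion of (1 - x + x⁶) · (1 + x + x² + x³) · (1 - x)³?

(1 - x + x⁶) has coefficients 1,-1,0,0,0,0,1 for degrees 0…6.
(1 + x + x² + x³) has coefficients 1,1,1,1,0,0,0,0,0 for degrees 0…8.
Finally multiplying by (1 - x)³, the product of all factors after the first has coefficients 1,-2,1,0,-1,2,-1,0,0 for degrees 0…8.
[x⁸] = 1·0 − 1·0 + 1·1 = 1.

1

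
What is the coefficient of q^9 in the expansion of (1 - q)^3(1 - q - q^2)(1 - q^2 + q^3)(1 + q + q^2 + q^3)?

-1

(1 - q)^3 has coefficients 1,-3,3,-1 for degrees 0…3.
(1 - q - q^2) has coefficients 1,-1,-1,0,0,0,0,0,0,0 for degrees 0…9.
Multiplying by (1 - q^2 + q^3) gives running coefficients 1,-1,-2,2,0,-1,0,0,0,0 for degrees 0…9.
Finally multiplying by (1 + q + q^2 + q^3), the product of all factors after the first has coefficients 1,0,-2,0,-1,-1,1,-1,-1,0 for degrees 0…9.
[q^9] = 1·0 − 3·(-1) + 3·(-1) − 1·1 = -1.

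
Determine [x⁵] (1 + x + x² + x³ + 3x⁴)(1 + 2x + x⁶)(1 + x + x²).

(1 + x + x² + x³ + 3x⁴) has coefficients 1,1,1,1,3 for degrees 0…4.
(1 + 2x + x⁶) has coefficients 1,2,0,0,0,0 for degrees 0…5.
Finally multiplying by (1 + x + x²), the product of all factors after the first has coefficients 1,3,3,2,0,0 for degrees 0…5.
[x⁵] = 1·0 + 1·0 + 1·2 + 1·3 + 3·3 = 14.

14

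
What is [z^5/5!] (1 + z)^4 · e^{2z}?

2512

The EGF product rule gives c_5 = Σ_{k_1+k_2=5} C(5; k_1,k_2) · ∏ g_i(k_i), where (1+z)^4 gives the falling factorial (4)_k; e^{2z} gives (2)^k.
g_1(k) for k = 0…5: 1, 4, 12, 24, 24, 0.
g_2(k) for k = 0…5: 1, 2, 4, 8, 16, 32.
c_5 = Σ_k C(5,k)·g_1(k)·g_2(5−k) = 1·1·32 + 5·4·16 + 10·12·8 + 10·24·4 + 5·24·2 = 32 + 320 + 960 + 960 + 240 = 2512.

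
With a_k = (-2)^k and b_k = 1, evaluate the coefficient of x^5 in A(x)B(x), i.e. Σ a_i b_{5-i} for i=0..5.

-21

This is [x^5] in the product of the two ordinary generating functions.
Σ = 1·1 − 2·1 + 4·1 − 8·1 + 16·1 − 32·1 = -21.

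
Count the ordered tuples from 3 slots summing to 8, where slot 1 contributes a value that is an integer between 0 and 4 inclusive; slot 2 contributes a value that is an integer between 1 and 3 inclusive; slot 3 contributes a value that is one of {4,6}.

The generating function for the choices is (1 + y + y^2 + y^3 + y^4)·(y + y^2 + y^3)·(y^4 + y^6); the count is [y^8].
(1 + y + y^2 + y^3 + y^4) has coefficients 1,1,1,1,1 for degrees 0…4.
(y + y^2 + y^3) has coefficients 0,1,1,1,0,0,0,0,0 for degrees 0…8.
Finally multiplying by (y^4 + y^6), the product of all factors after the first has coefficients 0,0,0,0,0,1,1,2,1 for degrees 0…8.
[y^8] = 1·1 + 1·2 + 1·1 + 1·1 + 1·0 = 5.

5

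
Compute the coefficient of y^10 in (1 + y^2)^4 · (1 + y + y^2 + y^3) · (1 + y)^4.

(1 + y^2)^4 has coefficients 1,0,4,0,6,0,4,0,1 for degrees 0…8.
(1 + y + y^2 + y^3) has coefficients 1,1,1,1,0,0,0,0,0,0,0 for degrees 0…10.
Finally multiplying by (1 + y)^4, the product of all factors after the first has coefficients 1,5,11,15,15,11,5,1,0,0,0 for degrees 0…10.
[y^10] = 1·0 + 4·0 + 6·5 + 4·15 + 1·11 = 101.

101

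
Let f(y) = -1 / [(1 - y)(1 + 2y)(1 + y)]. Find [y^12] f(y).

Partial fractions give a closed form: a_n = (-1/6)·1^n + (-4/3)·(-2)^n + (1/2)·(-1)^n.
At n = 12: a_12 = -5461.

-5461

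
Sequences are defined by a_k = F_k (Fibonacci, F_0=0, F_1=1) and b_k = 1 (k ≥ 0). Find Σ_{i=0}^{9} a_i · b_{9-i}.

Write out a_i and b_{9-i} for i = 0,…,9 and sum the products.
Σ = 0·1 + 1·1 + 1·1 + 2·1 + 3·1 + 5·1 + 8·1 + 13·1 + 21·1 + 34·1 = 88.

88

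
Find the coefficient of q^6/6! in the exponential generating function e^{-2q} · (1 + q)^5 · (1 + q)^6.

The EGF product rule gives c_6 = Σ_{k_1+k_2+k_3=6} C(6; k_1,k_2,k_3) · ∏ g_i(k_i), where e^{-2q} gives (-2)^k; (1+q)^5 gives the falling factorial (5)_k; (1+q)^6 gives the falling factorial (6)_k.
g_1(k) for k = 0…6: 1, -2, 4, -8, 16, -32, 64.
g_2(k) for k = 0…6: 1, 5, 20, 60, 120, 120, 0.
g_3(k) for k = 0…6: 1, 6, 30, 120, 360, 720, 720.
First combine the last two factors: h(k) = Σ_j C(k,j)·g_2(j)·g_3(k−j) for k = 0…6: 1, 11, 110, 990, 7920, 55440, 332640.
c_6 = Σ_k C(6,k)·g_1(k)·h(6−k) = 1·1·332640 + 6·(-2)·55440 + 15·4·7920 + 20·(-8)·990 + 15·16·110 + 6·(-32)·11 + 1·64·1 = 332640 − 665280 + 475200 − 158400 + 26400 − 2112 + 64 = 8512.

8512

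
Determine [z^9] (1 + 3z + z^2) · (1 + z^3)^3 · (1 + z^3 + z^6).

(1 + 3z + z^2) has coefficients 1,3,1 for degrees 0…2.
(1 + z^3)^3 has coefficients 1,0,0,3,0,0,3,0,0,1 for degrees 0…9.
Finally multiplying by (1 + z^3 + z^6), the product of all factors after the first has coefficients 1,0,0,4,0,0,7,0,0,7 for degrees 0…9.
[z^9] = 1·7 + 3·0 + 1·0 = 7.

7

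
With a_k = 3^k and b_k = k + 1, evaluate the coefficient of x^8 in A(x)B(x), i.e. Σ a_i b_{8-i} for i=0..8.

This is [x^8] in the product of the two ordinary generating functions.
Σ = 1·9 + 3·8 + 9·7 + 27·6 + 81·5 + 243·4 + 729·3 + 2187·2 + 6561·1 = 14757.

14757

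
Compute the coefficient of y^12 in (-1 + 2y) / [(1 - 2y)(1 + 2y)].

-4096

The denominator gives the recurrence a_n = 4a_(n−2) for n ≥ 3; the numerator fixes a_0 = -1, a_1 = 2, a_2 = -4.
Iterating: -1, 2, -4, 8, -16, 32, -64, 128, -256, 512, -1024, 2048, -4096, so a_12 = -4096.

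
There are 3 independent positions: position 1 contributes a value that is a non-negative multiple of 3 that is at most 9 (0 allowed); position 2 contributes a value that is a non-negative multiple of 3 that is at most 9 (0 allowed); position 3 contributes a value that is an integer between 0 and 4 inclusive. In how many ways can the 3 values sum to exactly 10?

The generating function for the choices is (1 + x³ + x⁶ + x⁹)·(1 + x³ + x⁶ + x⁹)·(1 + x + x² + x³ + x⁴); the count is [x¹⁰].
(1 + x³ + x⁶ + x⁹) has coefficients 1,0,0,1,0,0,1,0,0,1 for degrees 0…9.
(1 + x³ + x⁶ + x⁹) has coefficients 1,0,0,1,0,0,1,0,0,1,0 for degrees 0…10.
Finally multiplying by (1 + x + x² + x³ + x⁴), the product of all factors after the first has coefficients 1,1,1,2,2,1,2,2,1,2,2 for degrees 0…10.
[x¹⁰] = 1·2 + 1·2 + 1·2 + 1·1 = 7.

7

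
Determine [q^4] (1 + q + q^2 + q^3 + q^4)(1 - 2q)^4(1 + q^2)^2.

(1 + q + q^2 + q^3 + q^4) has coefficients 1,1,1,1,1 for degrees 0…4.
(1 - 2q)^4 has coefficients 1,-8,24,-32,16 for degrees 0…4.
Finally multiplying by (1 + q^2)^2, the product of all factors after the first has coefficients 1,-8,26,-48,65 for degrees 0…4.
[q^4] = 1·65 + 1·(-48) + 1·26 + 1·(-8) + 1·1 = 36.

36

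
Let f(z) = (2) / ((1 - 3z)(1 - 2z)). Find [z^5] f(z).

Partial fractions give a closed form: a_n = (6)·3^n + (-4)·2^n.
At n = 5: a_5 = 1330.

1330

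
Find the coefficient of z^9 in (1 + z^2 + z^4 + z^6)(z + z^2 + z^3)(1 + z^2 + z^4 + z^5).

6

(1 + z^2 + z^4 + z^6) has coefficients 1,0,1,0,1,0,1 for degrees 0…6.
(z + z^2 + z^3) has coefficients 0,1,1,1,0,0,0,0,0,0 for degrees 0…9.
Finally multiplying by (1 + z^2 + z^4 + z^5), the product of all factors after the first has coefficients 0,1,1,2,1,2,2,2,1,0 for degrees 0…9.
[z^9] = 1·0 + 1·2 + 1·2 + 1·2 = 6.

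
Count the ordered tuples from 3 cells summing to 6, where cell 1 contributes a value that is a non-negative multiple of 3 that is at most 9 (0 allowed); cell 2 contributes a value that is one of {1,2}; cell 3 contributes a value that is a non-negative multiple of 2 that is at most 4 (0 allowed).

2

The generating function for the choices is (1 + x³ + x⁶ + x⁹)·(x + x²)·(1 + x² + x⁴); the count is [x⁶].
(1 + x³ + x⁶ + x⁹) has coefficients 1,0,0,1,0,0,1 for degrees 0…6.
(x + x²) has coefficients 0,1,1,0,0,0,0 for degrees 0…6.
Finally multiplying by (1 + x² + x⁴), the product of all factors after the first has coefficients 0,1,1,1,1,1,1 for degrees 0…6.
[x⁶] = 1·1 + 1·1 + 1·0 = 2.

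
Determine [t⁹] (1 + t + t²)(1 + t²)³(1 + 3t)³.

(1 + t + t²) has coefficients 1,1,1 for degrees 0…2.
(1 + t²)³ has coefficients 1,0,3,0,3,0,1,0,0,0 for degrees 0…9.
Finally multiplying by (1 + 3t)³, the product of all factors after the first has coefficients 1,9,30,54,84,108,82,90,27,27 for degrees 0…9.
[t⁹] = 1·27 + 1·27 + 1·90 = 144.

144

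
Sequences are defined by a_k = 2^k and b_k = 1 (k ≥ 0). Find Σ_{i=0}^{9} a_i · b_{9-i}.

1023

The convolution is the x^9 coefficient of A(x)B(x).
Σ = 1·1 + 2·1 + 4·1 + 8·1 + 16·1 + 32·1 + 64·1 + 128·1 + 256·1 + 512·1 = 1023.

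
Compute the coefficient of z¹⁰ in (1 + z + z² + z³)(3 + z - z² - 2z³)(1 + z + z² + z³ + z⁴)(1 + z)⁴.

-91

(1 + z + z² + z³) has coefficients 1,1,1,1 for degrees 0…3.
(3 + z - z² - 2z³) has coefficients 3,1,-1,-2,0,0,0,0,0,0,0 for degrees 0…10.
Multiplying by (1 + z + z² + z³ + z⁴) gives running coefficients 3,4,3,1,1,-2,-3,-2,0,0,0 for degrees 0…10.
Finally multiplying by (1 + z)⁴, the product of all factors after the first has coefficients 3,16,37,49,42,24,2,-21,-33,-26,-11 for degrees 0…10.
[z¹⁰] = 1·(-11) + 1·(-26) + 1·(-33) + 1·(-21) = -91.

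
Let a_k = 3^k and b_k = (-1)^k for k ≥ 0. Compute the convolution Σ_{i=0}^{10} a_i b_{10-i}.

This is [x^10] in the product of the two ordinary generating functions.
Σ = 1·1 + 3·(-1) + 9·1 + 27·(-1) + 81·1 + 243·(-1) + 729·1 + 2187·(-1) + 6561·1 + 19683·(-1) + 59049·1 = 44287.

44287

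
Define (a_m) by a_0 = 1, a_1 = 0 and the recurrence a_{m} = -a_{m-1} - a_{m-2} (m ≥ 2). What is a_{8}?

-1

The ordinary generating function has denominator 1 + y + y^2.
Iterating the recurrence: a_0,…,a_{8} = 1, 0, -1, 1, 0, -1, 1, 0, -1.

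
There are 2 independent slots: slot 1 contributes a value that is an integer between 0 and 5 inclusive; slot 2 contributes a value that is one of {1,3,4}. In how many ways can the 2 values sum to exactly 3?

The generating function for the choices is (1 + t + t^2 + t^3 + t^4 + t^5)·(t + t^3 + t^4); the count is [t^3].
(1 + t + t^2 + t^3 + t^4 + t^5) has coefficients 1,1,1,1 for degrees 0…3.
(t + t^3 + t^4) has coefficients 0,1,0,1 for degrees 0…3.
[t^3] = 1·1 + 1·0 + 1·1 + 1·0 = 2.

2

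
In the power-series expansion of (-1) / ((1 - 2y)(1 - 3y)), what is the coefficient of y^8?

-19171

Partial fractions give a closed form: a_n = (2)·2^n + (-3)·3^n.
At n = 8: a_8 = -19171.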